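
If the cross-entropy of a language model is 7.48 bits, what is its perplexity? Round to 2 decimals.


Perplexity formula: PP = 2^H
H = 7.48
PP = 2^7.48
Decompose: 2^7.48 = 2^7 * 2^0.48
2^7 = 128, 2^0.48 ~ 1.3947437
PP ~ 128 * 1.3947437 = 178.5271936
Rounded to 2 decimals: 178.53

178.53


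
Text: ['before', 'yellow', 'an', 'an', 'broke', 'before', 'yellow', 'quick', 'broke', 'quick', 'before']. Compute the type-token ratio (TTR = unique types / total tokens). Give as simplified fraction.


Tokens: 11
Unique types: ('an', 'before', 'broke', 'quick', 'yellow') = 5
TTR = 5/11
Already in lowest terms.

5/11


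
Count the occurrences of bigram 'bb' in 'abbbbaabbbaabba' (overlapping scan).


Scanning 'abbbbaabbbaabba' for bigram 'bb':
  Position 0: 'ab' -> no
  Position 1: 'bb' -> MATCH
  Position 2: 'bb' -> MATCH
  Position 3: 'bb' -> MATCH
  Position 4: 'ba' -> no
  Position 5: 'aa' -> no
  Position 6: 'ab' -> no
  Position 7: 'bb' -> MATCH
  Position 8: 'bb' -> MATCH
  Position 9: 'ba' -> no
  Position 10: 'aa' -> no
  Position 11: 'ab' -> no
  Position 12: 'bb' -> MATCH
  Position 13: 'ba' -> no
Total matches: 6

6


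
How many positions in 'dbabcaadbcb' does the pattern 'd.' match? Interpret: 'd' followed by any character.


Pattern: d. means 'd' followed by any character.
Scanning 'dbabcaadbcb' position-by-position:
  Pos 0: window 'db' -> MATCH
  Pos 1: window 'ba' -> no
  Pos 2: window 'ab' -> no
  Pos 3: window 'bc' -> no
  Pos 4: window 'ca' -> no
  Pos 5: window 'aa' -> no
  Pos 6: window 'ad' -> no
  Pos 7: window 'db' -> MATCH
  Pos 8: window 'bc' -> no
  Pos 9: window 'cb' -> no
  Pos 10: window 'b' -> no
Total matches: 2

2


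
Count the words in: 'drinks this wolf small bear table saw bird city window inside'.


Counting words by splitting on spaces:
  Word 1: 'drinks'
  Word 2: 'this'
  Word 3: 'wolf'
  Word 4: 'small'
  Word 5: 'bear'
  Word 6: 'table'
  Word 7: 'saw'
  Word 8: 'bird'
  Word 9: 'city'
  Word 10: 'window'
  Word 11: 'inside'
Total words: 11

11


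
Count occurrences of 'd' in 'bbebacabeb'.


Scanning 'bbebacabeb' for 'd':
  No matches found.
Total occurrences of 'd': 0

0


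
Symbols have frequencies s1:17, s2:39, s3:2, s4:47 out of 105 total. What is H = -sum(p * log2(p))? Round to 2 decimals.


Computing entropy H = -sum(p_i * log2(p_i)):
  s1: p = 17/105 = 0.1619, -p*log2(p) = 0.4253
  s2: p = 39/105 = 0.3714, -p*log2(p) = 0.5307
  s3: p = 2/105 = 0.0190, -p*log2(p) = 0.1088
  s4: p = 47/105 = 0.4476, -p*log2(p) = 0.5191
H = sum of terms = 1.5839
Rounded to 2 decimals: 1.58

1.58


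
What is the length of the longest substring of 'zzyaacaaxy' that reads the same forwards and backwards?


Scanning 'zzyaacaaxy' for palindromic substrings.
Substring at positions 3-7: 'aacaa'.
Check: reverse('aacaa') = 'aacaa' -> palindrome confirmed.
Neighbouring characters ('y' / 'x') break symmetry, so it cannot extend further.
No longer palindromic substring exists; longest length = 5

5


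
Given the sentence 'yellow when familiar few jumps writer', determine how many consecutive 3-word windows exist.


Word trigrams from [6] words:
  Trigram 1: (yellow when familiar)
  Trigram 2: (when familiar few)
  Trigram 3: (familiar few jumps)
  Trigram 4: (few jumps writer)
Total word trigrams: 6 - 2 = 4

4


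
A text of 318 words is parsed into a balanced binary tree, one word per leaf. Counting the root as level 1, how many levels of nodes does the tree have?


In a balanced binary tree with n leaves the deepest leaf is ceil(log2(n)) edges below the root,
so counting node levels inclusive of root and leaves gives ceil(log2(n)) + 1 levels.
log2(318) = 8.3129
ceil(8.3129) = 9
levels = 9 + 1 = 10

10


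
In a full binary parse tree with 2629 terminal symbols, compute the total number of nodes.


Leaf nodes (terminals): 2629
Internal nodes = n - 1 = 2629 - 1 = 2628
Total = leaves + internal = 2629 + 2628 = 5257

5257


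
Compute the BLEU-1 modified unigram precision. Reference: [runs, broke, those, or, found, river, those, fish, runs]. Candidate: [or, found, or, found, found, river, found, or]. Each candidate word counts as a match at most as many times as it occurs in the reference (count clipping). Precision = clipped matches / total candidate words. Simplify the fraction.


Reference word counts: {'broke': 1, 'fish': 1, 'found': 1, 'or': 1, 'river': 1, 'runs': 2, 'those': 2}
Checking each candidate word (with clipping):
  'or' -> in reference (ref count 1, used 1/1) -> match (matches: 1)
  'found' -> in reference (ref count 1, used 1/1) -> match (matches: 2)
  'or' -> ref count 1 already used up (1/1) -> clipped, no match (matches: 2)
  'found' -> ref count 1 already used up (1/1) -> clipped, no match (matches: 2)
  'found' -> ref count 1 already used up (1/1) -> clipped, no match (matches: 2)
  'river' -> in reference (ref count 1, used 1/1) -> match (matches: 3)
  'found' -> ref count 1 already used up (1/1) -> clipped, no match (matches: 3)
  'or' -> ref count 1 already used up (1/1) -> clipped, no match (matches: 3)
Clipped matches: 3, Candidate length: 8
Precision = 3/8

3/8


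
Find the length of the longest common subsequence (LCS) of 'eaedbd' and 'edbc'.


DP table for LCS of 'eaedbd' and 'edbc':
       e  d  b  c
    0  0  0  0  0
  e 0  1  1  1  1
  a 0  1  1  1  1
  e 0  1  1  1  1
  d 0  1  2  2  2
  b 0  1  2  3  3
  d 0  1  2  3  3
LCS: 'edb'
LCS length = 3

3


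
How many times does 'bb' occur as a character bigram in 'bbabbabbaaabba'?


Scanning 'bbabbabbaaabba' for bigram 'bb':
  Position 0: 'bb' -> MATCH
  Position 1: 'ba' -> no
  Position 2: 'ab' -> no
  Position 3: 'bb' -> MATCH
  Position 4: 'ba' -> no
  Position 5: 'ab' -> no
  Position 6: 'bb' -> MATCH
  Position 7: 'ba' -> no
  Position 8: 'aa' -> no
  Position 9: 'aa' -> no
  Position 10: 'ab' -> no
  Position 11: 'bb' -> MATCH
  Position 12: 'ba' -> no
Total matches: 4

4


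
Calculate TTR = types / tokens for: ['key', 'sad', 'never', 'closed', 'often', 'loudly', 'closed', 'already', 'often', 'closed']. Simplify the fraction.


Tokens: 10
Unique types: ('already', 'closed', 'key', 'loudly', 'never', 'often', 'sad') = 7
TTR = 7/10
Already in lowest terms.

7/10


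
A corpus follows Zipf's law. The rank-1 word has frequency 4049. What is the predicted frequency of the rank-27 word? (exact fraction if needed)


Zipf's law: freq(rank) = f1 / rank
f1 = 4049, rank = 27
freq = 4049 / 27
GCD(4049, 27) = 1
Simplified: 4049/27

4049/27


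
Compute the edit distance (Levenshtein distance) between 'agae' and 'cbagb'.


Building DP table for s1='agae' (len 4) and s2='cbagb' (len 5):
       c  b  a  g  b
    0  1  2  3  4  5
  a 1  1  2  2  3  4
  g 2  2  2  3  2  3
  a 3  3  3  2  3  3
  e 4  4  4  3  3  4
Edit distance = dp[4][5] = 4

4


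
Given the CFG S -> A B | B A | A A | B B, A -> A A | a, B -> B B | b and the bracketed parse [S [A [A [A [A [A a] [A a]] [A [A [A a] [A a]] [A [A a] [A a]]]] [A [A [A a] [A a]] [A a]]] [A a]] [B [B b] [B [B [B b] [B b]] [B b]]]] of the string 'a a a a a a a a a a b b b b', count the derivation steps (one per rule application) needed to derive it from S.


Every bracketed nonterminal node [X ...] in the tree is produced by exactly one rule application.
Reading the tree off as a leftmost derivation:
  Step 1: S  =>  A B   (applied S -> A B)
  Step 2: A B  =>  A A B   (applied A -> A A)
  Step 3: A A B  =>  A A A B   (applied A -> A A)
  Step 4: A A A B  =>  A A A A B   (applied A -> A A)
  Step 5: A A A A B  =>  A A A A A B   (applied A -> A A)
  Step 6: A A A A A B  =>  a A A A A B   (applied A -> a)
  Step 7: a A A A A B  =>  a a A A A B   (applied A -> a)
  Step 8: a a A A A B  =>  a a A A A A B   (applied A -> A A)
  Step 9: a a A A A A B  =>  a a A A A A A B   (applied A -> A A)
  Step 10: a a A A A A A B  =>  a a a A A A A B   (applied A -> a)
  Step 11: a a a A A A A B  =>  a a a a A A A B   (applied A -> a)
  Step 12: a a a a A A A B  =>  a a a a A A A A B   (applied A -> A A)
  Step 13: a a a a A A A A B  =>  a a a a a A A A B   (applied A -> a)
  Step 14: a a a a a A A A B  =>  a a a a a a A A B   (applied A -> a)
  Step 15: a a a a a a A A B  =>  a a a a a a A A A B   (applied A -> A A)
  Step 16: a a a a a a A A A B  =>  a a a a a a A A A A B   (applied A -> A A)
  Step 17: a a a a a a A A A A B  =>  a a a a a a a A A A B   (applied A -> a)
  Step 18: a a a a a a a A A A B  =>  a a a a a a a a A A B   (applied A -> a)
  Step 19: a a a a a a a a A A B  =>  a a a a a a a a a A B   (applied A -> a)
  Step 20: a a a a a a a a a A B  =>  a a a a a a a a a a B   (applied A -> a)
  Step 21: a a a a a a a a a a B  =>  a a a a a a a a a a B B   (applied B -> B B)
  Step 22: a a a a a a a a a a B B  =>  a a a a a a a a a a b B   (applied B -> b)
  Step 23: a a a a a a a a a a b B  =>  a a a a a a a a a a b B B   (applied B -> B B)
  Step 24: a a a a a a a a a a b B B  =>  a a a a a a a a a a b B B B   (applied B -> B B)
  Step 25: a a a a a a a a a a b B B B  =>  a a a a a a a a a a b b B B   (applied B -> b)
  Step 26: a a a a a a a a a a b b B B  =>  a a a a a a a a a a b b b B   (applied B -> b)
  Step 27: a a a a a a a a a a b b b B  =>  a a a a a a a a a a b b b b   (applied B -> b)
Final yield: a a a a a a a a a a b b b b
Total rewrite steps: 27

27


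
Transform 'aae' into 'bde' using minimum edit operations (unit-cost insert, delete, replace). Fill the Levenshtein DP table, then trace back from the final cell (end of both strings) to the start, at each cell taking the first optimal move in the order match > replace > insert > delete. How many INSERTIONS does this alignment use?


Edit distance = 2. Backtracking from cell (3, 3) with preference match > replace > insert > delete,
then listing the resulting alignment 'aae' -> 'bde' left to right:
  Step 1: replace a->b
  Step 2: replace a->d
  Step 3: keep 'e'
Total insertions: 0

0


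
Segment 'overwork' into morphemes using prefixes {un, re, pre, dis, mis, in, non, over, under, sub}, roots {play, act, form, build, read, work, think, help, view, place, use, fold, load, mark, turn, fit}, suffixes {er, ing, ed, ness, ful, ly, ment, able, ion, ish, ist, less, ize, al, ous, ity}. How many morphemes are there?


Segmenting 'overwork' against the inventory:
  'over' -> prefix (morpheme 1)
  'work' -> root (morpheme 2)
Total morphemes: 2

2


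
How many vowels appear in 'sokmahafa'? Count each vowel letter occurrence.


Scanning each character of 'sokmahafa':
  Position 1: 's' -> consonant (running count: 0)
  Position 2: 'o' -> vowel (running count: 1)
  Position 3: 'k' -> consonant (running count: 1)
  Position 4: 'm' -> consonant (running count: 1)
  Position 5: 'a' -> vowel (running count: 2)
  Position 6: 'h' -> consonant (running count: 2)
  Position 7: 'a' -> vowel (running count: 3)
  Position 8: 'f' -> consonant (running count: 3)
  Position 9: 'a' -> vowel (running count: 4)
Total vowels: 4

4


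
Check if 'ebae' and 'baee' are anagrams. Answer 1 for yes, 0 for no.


Sort characters of 'ebae': 'abee'
Sort characters of 'baee': 'abee'
Sorted forms match -> they ARE anagrams
Result: 1

1


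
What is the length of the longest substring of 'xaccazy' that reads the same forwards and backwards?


Scanning 'xaccazy' for palindromic substrings.
Substring at positions 1-4: 'acca'.
Check: reverse('acca') = 'acca' -> palindrome confirmed.
Neighbouring characters ('x' / 'z') break symmetry, so it cannot extend further.
No longer palindromic substring exists; longest length = 4

4


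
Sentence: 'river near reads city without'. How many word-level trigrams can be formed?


Word trigrams from [5] words:
  Trigram 1: (river near reads)
  Trigram 2: (near reads city)
  Trigram 3: (reads city without)
Total word trigrams: 5 - 2 = 3

3


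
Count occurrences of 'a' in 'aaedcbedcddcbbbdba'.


Scanning 'aaedcbedcddcbbbdba' for 'a':
  Position 0: 'a' -> MATCH (count: 1)
  Position 1: 'a' -> MATCH (count: 2)
  Position 17: 'a' -> MATCH (count: 3)
Total occurrences of 'a': 3

3


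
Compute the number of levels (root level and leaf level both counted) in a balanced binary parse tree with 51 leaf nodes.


In a balanced binary tree with n leaves the deepest leaf is ceil(log2(n)) edges below the root,
so counting node levels inclusive of root and leaves gives ceil(log2(n)) + 1 levels.
log2(51) = 5.6724
ceil(5.6724) = 6
levels = 6 + 1 = 7

7


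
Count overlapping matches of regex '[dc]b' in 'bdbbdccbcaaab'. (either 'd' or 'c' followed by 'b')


Pattern: [dc]b means either 'd' or 'c' followed by 'b'.
Scanning 'bdbbdccbcaaab' position-by-position:
  Pos 0: window 'bd' -> no
  Pos 1: window 'db' -> MATCH
  Pos 2: window 'bb' -> no
  Pos 3: window 'bd' -> no
  Pos 4: window 'dc' -> no
  Pos 5: window 'cc' -> no
  Pos 6: window 'cb' -> MATCH
  Pos 7: window 'bc' -> no
  Pos 8: window 'ca' -> no
  Pos 9: window 'aa' -> no
  Pos 10: window 'aa' -> no
  Pos 11: window 'ab' -> no
  Pos 12: window 'b' -> no
Total matches: 2

2


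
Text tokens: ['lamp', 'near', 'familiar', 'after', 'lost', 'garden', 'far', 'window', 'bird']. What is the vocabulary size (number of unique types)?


Listing all tokens and tracking unique types:
  Token 1: 'lamp' -> NEW (unique so far: 1)
  Token 2: 'near' -> NEW (unique so far: 2)
  Token 3: 'familiar' -> NEW (unique so far: 3)
  Token 4: 'after' -> NEW (unique so far: 4)
  Token 5: 'lost' -> NEW (unique so far: 5)
  Token 6: 'garden' -> NEW (unique so far: 6)
  Token 7: 'far' -> NEW (unique so far: 7)
  Token 8: 'window' -> NEW (unique so far: 8)
  Token 9: 'bird' -> NEW (unique so far: 9)
Unique types: ('after', 'bird', 'familiar', 'far', 'garden', 'lamp', 'lost', 'near', 'window')
Vocabulary size: 9

9


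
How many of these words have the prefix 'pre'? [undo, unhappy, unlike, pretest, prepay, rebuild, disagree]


Checking each word for prefix 'pre':
  'undo' -> no (count: 0)
  'unhappy' -> no (count: 0)
  'unlike' -> no (count: 0)
  'pretest' -> YES, starts with 'pre' (count: 1)
  'prepay' -> YES, starts with 'pre' (count: 2)
  'rebuild' -> no (count: 2)
  'disagree' -> no (count: 2)
Total with prefix 'pre': 2

2


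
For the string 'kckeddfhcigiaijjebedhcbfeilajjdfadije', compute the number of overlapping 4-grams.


String 'kckeddfhcigiaijjebedhcbfeilajjdfadije' has length L = 37.
Number of overlapping n-grams = L - n + 1
Substituting: 37 - 4 + 1 = 34

34


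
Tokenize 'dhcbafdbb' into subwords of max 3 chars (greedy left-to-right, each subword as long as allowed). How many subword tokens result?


'dhcbafdbb' has 9 characters.
Chunking with max size 3:
  Chunk 1: 'dhc' (positions 0-2)
  Chunk 2: 'baf' (positions 3-5)
  Chunk 3: 'dbb' (positions 6-8)
Total chunks: ceil(9 / 3) = 3

3


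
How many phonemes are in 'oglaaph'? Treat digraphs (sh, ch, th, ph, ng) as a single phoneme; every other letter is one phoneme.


Parsing 'oglaaph' greedily, digraphs first:
  'o' -> vowel phoneme (phonemes so far: 1)
  'g' -> consonant phoneme (phonemes so far: 2)
  'l' -> consonant phoneme (phonemes so far: 3)
  'a' -> vowel phoneme (phonemes so far: 4)
  'a' -> vowel phoneme (phonemes so far: 5)
  'ph' -> digraph (1 consonant phoneme) (phonemes so far: 6)
Total phonemes: 6

6


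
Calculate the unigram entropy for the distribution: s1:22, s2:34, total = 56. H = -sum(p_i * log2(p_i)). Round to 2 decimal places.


Computing entropy H = -sum(p_i * log2(p_i)):
  s1: p = 22/56 = 0.3929, -p*log2(p) = 0.5295
  s2: p = 34/56 = 0.6071, -p*log2(p) = 0.4371
H = sum of terms = 0.9666
Rounded to 2 decimals: 0.97

0.97


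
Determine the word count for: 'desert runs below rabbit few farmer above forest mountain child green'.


Counting words by splitting on spaces:
  Word 1: 'desert'
  Word 2: 'runs'
  Word 3: 'below'
  Word 4: 'rabbit'
  Word 5: 'few'
  Word 6: 'farmer'
  Word 7: 'above'
  Word 8: 'forest'
  Word 9: 'mountain'
  Word 10: 'child'
  Word 11: 'green'
Total words: 11

11


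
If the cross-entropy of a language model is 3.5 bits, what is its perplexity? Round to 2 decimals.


Perplexity formula: PP = 2^H
H = 3.5
PP = 2^3.5
Decompose: 2^3.5 = 2^3 * 2^0.5 = 2^3 * sqrt(2)
2^3 = 8, sqrt(2) ~ 1.4142136
PP ~ 8 * 1.4142136 = 11.3137088
Rounded to 2 decimals: 11.31

11.31


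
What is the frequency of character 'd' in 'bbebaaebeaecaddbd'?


Scanning 'bbebaaebeaecaddbd' for 'd':
  Position 13: 'd' -> MATCH (count: 1)
  Position 14: 'd' -> MATCH (count: 2)
  Position 16: 'd' -> MATCH (count: 3)
Total occurrences of 'd': 3

3


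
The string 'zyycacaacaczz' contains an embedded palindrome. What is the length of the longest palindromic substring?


Scanning 'zyycacaacaczz' for palindromic substrings.
Substring at positions 3-10: 'cacaacac'.
Check: reverse('cacaacac') = 'cacaacac' -> palindrome confirmed.
Neighbouring characters ('y' / 'z') break symmetry, so it cannot extend further.
No longer palindromic substring exists; longest length = 8

8


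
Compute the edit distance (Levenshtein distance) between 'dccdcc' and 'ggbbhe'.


Building DP table for s1='dccdcc' (len 6) and s2='ggbbhe' (len 6):
       g  g  b  b  h  e
    0  1  2  3  4  5  6
  d 1  1  2  3  4  5  6
  c 2  2  2  3  4  5  6
  c 3  3  3  3  4  5  6
  d 4  4  4  4  4  5  6
  c 5  5  5  5  5  5  6
  c 6  6  6  6  6  6  6
Edit distance = dp[6][6] = 6

6


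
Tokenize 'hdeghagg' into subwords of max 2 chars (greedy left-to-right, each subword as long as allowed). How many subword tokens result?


'hdeghagg' has 8 characters.
Chunking with max size 2:
  Chunk 1: 'hd' (positions 0-1)
  Chunk 2: 'eg' (positions 2-3)
  Chunk 3: 'ha' (positions 4-5)
  Chunk 4: 'gg' (positions 6-7)
Total chunks: ceil(8 / 2) = 4

4


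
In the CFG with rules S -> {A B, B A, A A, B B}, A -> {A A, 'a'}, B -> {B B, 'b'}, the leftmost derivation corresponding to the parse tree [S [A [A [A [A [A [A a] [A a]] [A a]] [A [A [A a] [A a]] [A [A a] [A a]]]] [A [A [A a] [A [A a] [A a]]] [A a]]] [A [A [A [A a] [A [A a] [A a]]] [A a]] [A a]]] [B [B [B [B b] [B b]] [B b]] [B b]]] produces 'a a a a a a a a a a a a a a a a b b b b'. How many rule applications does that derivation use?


Every bracketed nonterminal node [X ...] in the tree is produced by exactly one rule application.
Reading the tree off as a leftmost derivation:
  Step 1: S  =>  A B   (applied S -> A B)
  Step 2: A B  =>  A A B   (applied A -> A A)
  Step 3: A A B  =>  A A A B   (applied A -> A A)
  Step 4: A A A B  =>  A A A A B   (applied A -> A A)
  Step 5: A A A A B  =>  A A A A A B   (applied A -> A A)
  Step 6: A A A A A B  =>  A A A A A A B   (applied A -> A A)
  Step 7: A A A A A A B  =>  a A A A A A B   (applied A -> a)
  Step 8: a A A A A A B  =>  a a A A A A B   (applied A -> a)
  Step 9: a a A A A A B  =>  a a a A A A B   (applied A -> a)
  Step 10: a a a A A A B  =>  a a a A A A A B   (applied A -> A A)
  Step 11: a a a A A A A B  =>  a a a A A A A A B   (applied A -> A A)
  Step 12: a a a A A A A A B  =>  a a a a A A A A B   (applied A -> a)
  Step 13: a a a a A A A A B  =>  a a a a a A A A B   (applied A -> a)
  Step 14: a a a a a A A A B  =>  a a a a a A A A A B   (applied A -> A A)
  Step 15: a a a a a A A A A B  =>  a a a a a a A A A B   (applied A -> a)
  Step 16: a a a a a a A A A B  =>  a a a a a a a A A B   (applied A -> a)
  Step 17: a a a a a a a A A B  =>  a a a a a a a A A A B   (applied A -> A A)
  Step 18: a a a a a a a A A A B  =>  a a a a a a a A A A A B   (applied A -> A A)
  Step 19: a a a a a a a A A A A B  =>  a a a a a a a a A A A B   (applied A -> a)
  Step 20: a a a a a a a a A A A B  =>  a a a a a a a a A A A A B   (applied A -> A A)
  Step 21: a a a a a a a a A A A A B  =>  a a a a a a a a a A A A B   (applied A -> a)
  Step 22: a a a a a a a a a A A A B  =>  a a a a a a a a a a A A B   (applied A -> a)
  Step 23: a a a a a a a a a a A A B  =>  a a a a a a a a a a a A B   (applied A -> a)
  Step 24: a a a a a a a a a a a A B  =>  a a a a a a a a a a a A A B   (applied A -> A A)
  Step 25: a a a a a a a a a a a A A B  =>  a a a a a a a a a a a A A A B   (applied A -> A A)
  Step 26: a a a a a a a a a a a A A A B  =>  a a a a a a a a a a a A A A A B   (applied A -> A A)
  Step 27: a a a a a a a a a a a A A A A B  =>  a a a a a a a a a a a a A A A B   (applied A -> a)
  Step 28: a a a a a a a a a a a a A A A B  =>  a a a a a a a a a a a a A A A A B   (applied A -> A A)
  Step 29: a a a a a a a a a a a a A A A A B  =>  a a a a a a a a a a a a a A A A B   (applied A -> a)
  Step 30: a a a a a a a a a a a a a A A A B  =>  a a a a a a a a a a a a a a A A B   (applied A -> a)
  Step 31: a a a a a a a a a a a a a a A A B  =>  a a a a a a a a a a a a a a a A B   (applied A -> a)
  Step 32: a a a a a a a a a a a a a a a A B  =>  a a a a a a a a a a a a a a a a B   (applied A -> a)
  Step 33: a a a a a a a a a a a a a a a a B  =>  a a a a a a a a a a a a a a a a B B   (applied B -> B B)
  Step 34: a a a a a a a a a a a a a a a a B B  =>  a a a a a a a a a a a a a a a a B B B   (applied B -> B B)
  Step 35: a a a a a a a a a a a a a a a a B B B  =>  a a a a a a a a a a a a a a a a B B B B   (applied B -> B B)
  Step 36: a a a a a a a a a a a a a a a a B B B B  =>  a a a a a a a a a a a a a a a a b B B B   (applied B -> b)
  Step 37: a a a a a a a a a a a a a a a a b B B B  =>  a a a a a a a a a a a a a a a a b b B B   (applied B -> b)
  Step 38: a a a a a a a a a a a a a a a a b b B B  =>  a a a a a a a a a a a a a a a a b b b B   (applied B -> b)
  Step 39: a a a a a a a a a a a a a a a a b b b B  =>  a a a a a a a a a a a a a a a a b b b b   (applied B -> b)
Final yield: a a a a a a a a a a a a a a a a b b b b
Total rewrite steps: 39

39


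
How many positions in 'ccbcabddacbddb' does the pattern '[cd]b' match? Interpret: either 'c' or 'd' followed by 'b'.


Pattern: [cd]b means either 'c' or 'd' followed by 'b'.
Scanning 'ccbcabddacbddb' position-by-position:
  Pos 0: window 'cc' -> no
  Pos 1: window 'cb' -> MATCH
  Pos 2: window 'bc' -> no
  Pos 3: window 'ca' -> no
  Pos 4: window 'ab' -> no
  Pos 5: window 'bd' -> no
  Pos 6: window 'dd' -> no
  Pos 7: window 'da' -> no
  Pos 8: window 'ac' -> no
  Pos 9: window 'cb' -> MATCH
  Pos 10: window 'bd' -> no
  Pos 11: window 'dd' -> no
  Pos 12: window 'db' -> MATCH
  Pos 13: window 'b' -> no
Total matches: 3

3


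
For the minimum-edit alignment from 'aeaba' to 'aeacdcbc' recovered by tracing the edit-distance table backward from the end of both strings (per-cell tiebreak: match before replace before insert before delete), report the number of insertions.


Edit distance = 4. Backtracking from cell (5, 8) with preference match > replace > insert > delete,
then listing the resulting alignment 'aeaba' -> 'aeacdcbc' left to right:
  Step 1: keep 'a'
  Step 2: keep 'e'
  Step 3: keep 'a'
  Step 4: insert 'c' [insertion #1]
  Step 5: insert 'd' [insertion #2]
  Step 6: insert 'c' [insertion #3]
  Step 7: keep 'b'
  Step 8: replace a->c
Total insertions: 3

3


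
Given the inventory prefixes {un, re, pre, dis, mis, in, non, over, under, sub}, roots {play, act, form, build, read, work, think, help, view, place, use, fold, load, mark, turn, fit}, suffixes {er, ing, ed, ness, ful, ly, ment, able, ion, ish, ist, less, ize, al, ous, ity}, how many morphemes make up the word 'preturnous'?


Segmenting 'preturnous' against the inventory:
  'pre' -> prefix (morpheme 1)
  'turn' -> root (morpheme 2)
  'ous' -> suffix (morpheme 3)
Total morphemes: 3

3


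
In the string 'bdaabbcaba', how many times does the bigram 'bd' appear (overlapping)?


Scanning 'bdaabbcaba' for bigram 'bd':
  Position 0: 'bd' -> MATCH
  Position 1: 'da' -> no
  Position 2: 'aa' -> no
  Position 3: 'ab' -> no
  Position 4: 'bb' -> no
  Position 5: 'bc' -> no
  Position 6: 'ca' -> no
  Position 7: 'ab' -> no
  Position 8: 'ba' -> no
Total matches: 1

1


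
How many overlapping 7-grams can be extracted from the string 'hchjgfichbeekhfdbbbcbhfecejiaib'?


String 'hchjgfichbeekhfdbbbcbhfecejiaib' has length L = 31.
Number of overlapping n-grams = L - n + 1
Substituting: 31 - 7 + 1 = 25

25


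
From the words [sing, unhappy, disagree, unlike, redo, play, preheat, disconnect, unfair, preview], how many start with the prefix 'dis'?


Checking each word for prefix 'dis':
  'sing' -> no (count: 0)
  'unhappy' -> no (count: 0)
  'disagree' -> YES, starts with 'dis' (count: 1)
  'unlike' -> no (count: 1)
  'redo' -> no (count: 1)
  'play' -> no (count: 1)
  'preheat' -> no (count: 1)
  'disconnect' -> YES, starts with 'dis' (count: 2)
  'unfair' -> no (count: 2)
  'preview' -> no (count: 2)
Total with prefix 'dis': 2

2


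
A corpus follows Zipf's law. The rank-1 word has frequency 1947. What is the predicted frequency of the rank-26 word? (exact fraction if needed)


Zipf's law: freq(rank) = f1 / rank
f1 = 1947, rank = 26
freq = 1947 / 26
GCD(1947, 26) = 1
Simplified: 1947/26

1947/26


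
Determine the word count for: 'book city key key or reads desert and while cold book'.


Counting words by splitting on spaces:
  Word 1: 'book'
  Word 2: 'city'
  Word 3: 'key'
  Word 4: 'key'
  Word 5: 'or'
  Word 6: 'reads'
  Word 7: 'desert'
  Word 8: 'and'
  Word 9: 'while'
  Word 10: 'cold'
  Word 11: 'book'
Total words: 11

11


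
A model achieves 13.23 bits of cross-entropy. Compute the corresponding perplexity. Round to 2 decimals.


Perplexity formula: PP = 2^H
H = 13.23
PP = 2^13.23
Decompose: 2^13.23 = 2^13 * 2^0.23
2^13 = 8192, 2^0.23 ~ 1.1728349
PP ~ 8192 * 1.1728349 = 9607.8635008
Rounded to 2 decimals: 9607.86

9607.86


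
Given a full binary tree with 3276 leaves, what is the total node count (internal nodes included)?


Leaf nodes (terminals): 3276
Internal nodes = n - 1 = 3276 - 1 = 3275
Total = leaves + internal = 3276 + 3275 = 6551

6551


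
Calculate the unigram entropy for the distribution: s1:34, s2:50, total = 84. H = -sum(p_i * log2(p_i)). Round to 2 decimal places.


Computing entropy H = -sum(p_i * log2(p_i)):
  s1: p = 34/84 = 0.4048, -p*log2(p) = 0.5282
  s2: p = 50/84 = 0.5952, -p*log2(p) = 0.4455
H = sum of terms = 0.9737
Rounded to 2 decimals: 0.97

0.97


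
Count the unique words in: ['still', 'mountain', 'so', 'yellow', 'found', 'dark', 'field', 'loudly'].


Listing all tokens and tracking unique types:
  Token 1: 'still' -> NEW (unique so far: 1)
  Token 2: 'mountain' -> NEW (unique so far: 2)
  Token 3: 'so' -> NEW (unique so far: 3)
  Token 4: 'yellow' -> NEW (unique so far: 4)
  Token 5: 'found' -> NEW (unique so far: 5)
  Token 6: 'dark' -> NEW (unique so far: 6)
  Token 7: 'field' -> NEW (unique so far: 7)
  Token 8: 'loudly' -> NEW (unique so far: 8)
Unique types: ('dark', 'field', 'found', 'loudly', 'mountain', 'so', 'still', 'yellow')
Vocabulary size: 8

8


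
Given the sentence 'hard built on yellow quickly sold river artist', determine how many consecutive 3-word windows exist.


Word trigrams from [8] words:
  Trigram 1: (hard built on)
  Trigram 2: (built on yellow)
  Trigram 3: (on yellow quickly)
  Trigram 4: (yellow quickly sold)
  Trigram 5: (quickly sold river)
  Trigram 6: (sold river artist)
Total word trigrams: 8 - 2 = 6

6


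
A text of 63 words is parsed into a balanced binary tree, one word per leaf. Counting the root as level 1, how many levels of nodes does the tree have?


In a balanced binary tree with n leaves the deepest leaf is ceil(log2(n)) edges below the root,
so counting node levels inclusive of root and leaves gives ceil(log2(n)) + 1 levels.
log2(63) = 5.9773
ceil(5.9773) = 6
levels = 6 + 1 = 7

7


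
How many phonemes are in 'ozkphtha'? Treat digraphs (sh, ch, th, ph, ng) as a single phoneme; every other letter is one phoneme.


Parsing 'ozkphtha' greedily, digraphs first:
  'o' -> vowel phoneme (phonemes so far: 1)
  'z' -> consonant phoneme (phonemes so far: 2)
  'k' -> consonant phoneme (phonemes so far: 3)
  'ph' -> digraph (1 consonant phoneme) (phonemes so far: 4)
  'th' -> digraph (1 consonant phoneme) (phonemes so far: 5)
  'a' -> vowel phoneme (phonemes so far: 6)
Total phonemes: 6

6


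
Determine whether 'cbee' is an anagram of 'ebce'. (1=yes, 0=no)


Sort characters of 'cbee': 'bcee'
Sort characters of 'ebce': 'bcee'
Sorted forms match -> they ARE anagrams
Result: 1

1


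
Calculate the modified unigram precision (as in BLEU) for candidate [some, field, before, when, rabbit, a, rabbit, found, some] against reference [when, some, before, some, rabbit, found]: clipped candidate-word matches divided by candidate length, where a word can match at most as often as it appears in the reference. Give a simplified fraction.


Reference word counts: {'before': 1, 'found': 1, 'rabbit': 1, 'some': 2, 'when': 1}
Checking each candidate word (with clipping):
  'some' -> in reference (ref count 2, used 1/2) -> match (matches: 1)
  'field' -> not in reference -> no match (matches: 1)
  'before' -> in reference (ref count 1, used 1/1) -> match (matches: 2)
  'when' -> in reference (ref count 1, used 1/1) -> match (matches: 3)
  'rabbit' -> in reference (ref count 1, used 1/1) -> match (matches: 4)
  'a' -> not in reference -> no match (matches: 4)
  'rabbit' -> ref count 1 already used up (1/1) -> clipped, no match (matches: 4)
  'found' -> in reference (ref count 1, used 1/1) -> match (matches: 5)
  'some' -> in reference (ref count 2, used 2/2) -> match (matches: 6)
Clipped matches: 6, Candidate length: 9
Precision = 6/9 = 2/3

2/3


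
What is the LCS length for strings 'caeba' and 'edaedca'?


DP table for LCS of 'caeba' and 'edaedca':
       e  d  a  e  d  c  a
    0  0  0  0  0  0  0  0
  c 0  0  0  0  0  0  1  1
  a 0  0  0  1  1  1  1  2
  e 0  1  1  1  2  2  2  2
  b 0  1  1  1  2  2  2  2
  a 0  1  1  2  2  2  2  3
LCS: 'aea'
LCS length = 3

3


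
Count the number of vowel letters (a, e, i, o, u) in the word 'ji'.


Scanning each character of 'ji':
  Position 1: 'j' -> consonant (running count: 0)
  Position 2: 'i' -> vowel (running count: 1)
Total vowels: 1

1


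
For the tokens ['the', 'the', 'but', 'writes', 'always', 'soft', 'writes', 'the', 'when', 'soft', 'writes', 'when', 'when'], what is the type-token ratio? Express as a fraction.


Tokens: 13
Unique types: ('always', 'but', 'soft', 'the', 'when', 'writes') = 6
TTR = 6/13
Already in lowest terms.

6/13


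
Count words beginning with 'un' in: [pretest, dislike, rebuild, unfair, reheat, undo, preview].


Checking each word for prefix 'un':
  'pretest' -> no (count: 0)
  'dislike' -> no (count: 0)
  'rebuild' -> no (count: 0)
  'unfair' -> YES, starts with 'un' (count: 1)
  'reheat' -> no (count: 1)
  'undo' -> YES, starts with 'un' (count: 2)
  'preview' -> no (count: 2)
Total with prefix 'un': 2

2


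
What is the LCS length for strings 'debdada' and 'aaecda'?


DP table for LCS of 'debdada' and 'aaecda':
       a  a  e  c  d  a
    0  0  0  0  0  0  0
  d 0  0  0  0  0  1  1
  e 0  0  0  1  1  1  1
  b 0  0  0  1  1  1  1
  d 0  0  0  1  1  2  2
  a 0  1  1  1  1  2  3
  d 0  1  1  1  1  2  3
  a 0  1  2  2  2  2  3
LCS: 'eda'
LCS length = 3

3


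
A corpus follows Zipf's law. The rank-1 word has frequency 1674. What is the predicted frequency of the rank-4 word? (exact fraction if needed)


Zipf's law: freq(rank) = f1 / rank
f1 = 1674, rank = 4
freq = 1674 / 4
GCD(1674, 4) = 2
Simplified: 837/2

837/2


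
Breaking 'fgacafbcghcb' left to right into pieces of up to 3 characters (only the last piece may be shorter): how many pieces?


'fgacafbcghcb' has 12 characters.
Chunking with max size 3:
  Chunk 1: 'fga' (positions 0-2)
  Chunk 2: 'caf' (positions 3-5)
  Chunk 3: 'bcg' (positions 6-8)
  Chunk 4: 'hcb' (positions 9-11)
Total chunks: ceil(12 / 3) = 4

4


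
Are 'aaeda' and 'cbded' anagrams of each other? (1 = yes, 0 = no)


Sort characters of 'aaeda': 'aaade'
Sort characters of 'cbded': 'bcdde'
Sorted forms differ -> they are NOT anagrams
Result: 0

0


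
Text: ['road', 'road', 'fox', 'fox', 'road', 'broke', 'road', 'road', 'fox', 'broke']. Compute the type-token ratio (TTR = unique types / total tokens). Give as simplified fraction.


Tokens: 10
Unique types: ('broke', 'fox', 'road') = 3
TTR = 3/10
Already in lowest terms.

3/10


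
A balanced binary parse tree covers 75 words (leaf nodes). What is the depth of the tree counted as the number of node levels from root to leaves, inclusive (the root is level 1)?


In a balanced binary tree with n leaves the deepest leaf is ceil(log2(n)) edges below the root,
so counting node levels inclusive of root and leaves gives ceil(log2(n)) + 1 levels.
log2(75) = 6.2288
ceil(6.2288) = 7
levels = 7 + 1 = 8

8


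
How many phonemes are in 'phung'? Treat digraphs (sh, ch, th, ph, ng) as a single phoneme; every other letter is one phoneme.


Parsing 'phung' greedily, digraphs first:
  'ph' -> digraph (1 consonant phoneme) (phonemes so far: 1)
  'u' -> vowel phoneme (phonemes so far: 2)
  'ng' -> digraph (1 consonant phoneme) (phonemes so far: 3)
Total phonemes: 3

3


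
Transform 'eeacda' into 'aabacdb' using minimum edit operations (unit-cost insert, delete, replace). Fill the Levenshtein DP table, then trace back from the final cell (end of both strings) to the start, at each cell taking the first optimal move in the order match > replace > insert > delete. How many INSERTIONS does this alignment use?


Edit distance = 4. Backtracking from cell (6, 7) with preference match > replace > insert > delete,
then listing the resulting alignment 'eeacda' -> 'aabacdb' left to right:
  Step 1: insert 'a' [insertion #1]
  Step 2: replace e->a
  Step 3: replace e->b
  Step 4: keep 'a'
  Step 5: keep 'c'
  Step 6: keep 'd'
  Step 7: replace a->b
Total insertions: 1

1


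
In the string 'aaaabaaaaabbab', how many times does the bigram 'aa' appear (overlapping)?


Scanning 'aaaabaaaaabbab' for bigram 'aa':
  Position 0: 'aa' -> MATCH
  Position 1: 'aa' -> MATCH
  Position 2: 'aa' -> MATCH
  Position 3: 'ab' -> no
  Position 4: 'ba' -> no
  Position 5: 'aa' -> MATCH
  Position 6: 'aa' -> MATCH
  Position 7: 'aa' -> MATCH
  Position 8: 'aa' -> MATCH
  Position 9: 'ab' -> no
  Position 10: 'bb' -> no
  Position 11: 'ba' -> no
  Position 12: 'ab' -> no
Total matches: 7

7


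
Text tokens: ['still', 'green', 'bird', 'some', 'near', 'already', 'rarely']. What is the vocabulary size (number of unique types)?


Listing all tokens and tracking unique types:
  Token 1: 'still' -> NEW (unique so far: 1)
  Token 2: 'green' -> NEW (unique so far: 2)
  Token 3: 'bird' -> NEW (unique so far: 3)
  Token 4: 'some' -> NEW (unique so far: 4)
  Token 5: 'near' -> NEW (unique so far: 5)
  Token 6: 'already' -> NEW (unique so far: 6)
  Token 7: 'rarely' -> NEW (unique so far: 7)
Unique types: ('already', 'bird', 'green', 'near', 'rarely', 'some', 'still')
Vocabulary size: 7

7


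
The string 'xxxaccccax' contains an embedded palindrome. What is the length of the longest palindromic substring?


Scanning 'xxxaccccax' for palindromic substrings.
Substring at positions 2-9: 'xaccccax'.
Check: reverse('xaccccax') = 'xaccccax' -> palindrome confirmed.
Neighbouring characters ('x' / '-') break symmetry, so it cannot extend further.
No longer palindromic substring exists; longest length = 8

8


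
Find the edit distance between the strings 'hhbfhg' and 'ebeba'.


Building DP table for s1='hhbfhg' (len 6) and s2='ebeba' (len 5):
       e  b  e  b  a
    0  1  2  3  4  5
  h 1  1  2  3  4  5
  h 2  2  2  3  4  5
  b 3  3  2  3  3  4
  f 4  4  3  3  4  4
  h 5  5  4  4  4  5
  g 6  6  5  5  5  5
Edit distance = dp[6][5] = 5

5


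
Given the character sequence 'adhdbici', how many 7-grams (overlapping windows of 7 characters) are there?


String 'adhdbici' has length L = 8.
Number of overlapping n-grams = L - n + 1
Substituting: 8 - 7 + 1 = 2

2


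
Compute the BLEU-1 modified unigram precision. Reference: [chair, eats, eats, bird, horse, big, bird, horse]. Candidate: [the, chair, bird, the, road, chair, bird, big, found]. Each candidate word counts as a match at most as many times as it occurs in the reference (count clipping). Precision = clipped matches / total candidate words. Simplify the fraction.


Reference word counts: {'big': 1, 'bird': 2, 'chair': 1, 'eats': 2, 'horse': 2}
Checking each candidate word (with clipping):
  'the' -> not in reference -> no match (matches: 0)
  'chair' -> in reference (ref count 1, used 1/1) -> match (matches: 1)
  'bird' -> in reference (ref count 2, used 1/2) -> match (matches: 2)
  'the' -> not in reference -> no match (matches: 2)
  'road' -> not in reference -> no match (matches: 2)
  'chair' -> ref count 1 already used up (1/1) -> clipped, no match (matches: 2)
  'bird' -> in reference (ref count 2, used 2/2) -> match (matches: 3)
  'big' -> in reference (ref count 1, used 1/1) -> match (matches: 4)
  'found' -> not in reference -> no match (matches: 4)
Clipped matches: 4, Candidate length: 9
Precision = 4/9

4/9


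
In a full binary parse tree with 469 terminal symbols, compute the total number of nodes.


Leaf nodes (terminals): 469
Internal nodes = n - 1 = 469 - 1 = 468
Total = leaves + internal = 469 + 468 = 937

937


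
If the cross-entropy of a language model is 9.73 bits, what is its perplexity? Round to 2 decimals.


Perplexity formula: PP = 2^H
H = 9.73
PP = 2^9.73
Decompose: 2^9.73 = 2^9 * 2^0.73
2^9 = 512, 2^0.73 ~ 1.6586391
PP ~ 512 * 1.6586391 = 849.2232192
Rounded to 2 decimals: 849.22

849.22


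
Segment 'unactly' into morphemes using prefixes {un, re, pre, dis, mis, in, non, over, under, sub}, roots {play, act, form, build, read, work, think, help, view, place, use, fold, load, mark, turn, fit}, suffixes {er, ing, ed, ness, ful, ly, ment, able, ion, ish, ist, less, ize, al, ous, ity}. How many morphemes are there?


Segmenting 'unactly' against the inventory:
  'un' -> prefix (morpheme 1)
  'act' -> root (morpheme 2)
  'ly' -> suffix (morpheme 3)
Total morphemes: 3

3


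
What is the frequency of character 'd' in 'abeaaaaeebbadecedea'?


Scanning 'abeaaaaeebbadecedea' for 'd':
  Position 12: 'd' -> MATCH (count: 1)
  Position 16: 'd' -> MATCH (count: 2)
Total occurrences of 'd': 2

2


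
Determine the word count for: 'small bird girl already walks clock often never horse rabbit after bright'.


Counting words by splitting on spaces:
  Word 1: 'small'
  Word 2: 'bird'
  Word 3: 'girl'
  Word 4: 'already'
  Word 5: 'walks'
  Word 6: 'clock'
  Word 7: 'often'
  Word 8: 'never'
  Word 9: 'horse'
  Word 10: 'rabbit'
  Word 11: 'after'
  Word 12: 'bright'
Total words: 12

12


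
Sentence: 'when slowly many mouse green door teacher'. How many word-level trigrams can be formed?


Word trigrams from [7] words:
  Trigram 1: (when slowly many)
  Trigram 2: (slowly many mouse)
  Trigram 3: (many mouse green)
  Trigram 4: (mouse green door)
  Trigram 5: (green door teacher)
Total word trigrams: 7 - 2 = 5

5


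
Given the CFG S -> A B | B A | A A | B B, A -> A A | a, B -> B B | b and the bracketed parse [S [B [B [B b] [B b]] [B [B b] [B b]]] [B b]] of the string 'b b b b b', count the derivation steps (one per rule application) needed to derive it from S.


Every bracketed nonterminal node [X ...] in the tree is produced by exactly one rule application.
Reading the tree off as a leftmost derivation:
  Step 1: S  =>  B B   (applied S -> B B)
  Step 2: B B  =>  B B B   (applied B -> B B)
  Step 3: B B B  =>  B B B B   (applied B -> B B)
  Step 4: B B B B  =>  b B B B   (applied B -> b)
  Step 5: b B B B  =>  b b B B   (applied B -> b)
  Step 6: b b B B  =>  b b B B B   (applied B -> B B)
  Step 7: b b B B B  =>  b b b B B   (applied B -> b)
  Step 8: b b b B B  =>  b b b b B   (applied B -> b)
  Step 9: b b b b B  =>  b b b b b   (applied B -> b)
Final yield: b b b b b
Total rewrite steps: 9

9


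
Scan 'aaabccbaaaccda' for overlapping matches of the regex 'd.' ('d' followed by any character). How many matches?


Pattern: d. means 'd' followed by any character.
Scanning 'aaabccbaaaccda' position-by-position:
  Pos 0: window 'aa' -> no
  Pos 1: window 'aa' -> no
  Pos 2: window 'ab' -> no
  Pos 3: window 'bc' -> no
  Pos 4: window 'cc' -> no
  Pos 5: window 'cb' -> no
  Pos 6: window 'ba' -> no
  Pos 7: window 'aa' -> no
  Pos 8: window 'aa' -> no
  Pos 9: window 'ac' -> no
  Pos 10: window 'cc' -> no
  Pos 11: window 'cd' -> no
  Pos 12: window 'da' -> MATCH
  Pos 13: window 'a' -> no
Total matches: 1

1
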